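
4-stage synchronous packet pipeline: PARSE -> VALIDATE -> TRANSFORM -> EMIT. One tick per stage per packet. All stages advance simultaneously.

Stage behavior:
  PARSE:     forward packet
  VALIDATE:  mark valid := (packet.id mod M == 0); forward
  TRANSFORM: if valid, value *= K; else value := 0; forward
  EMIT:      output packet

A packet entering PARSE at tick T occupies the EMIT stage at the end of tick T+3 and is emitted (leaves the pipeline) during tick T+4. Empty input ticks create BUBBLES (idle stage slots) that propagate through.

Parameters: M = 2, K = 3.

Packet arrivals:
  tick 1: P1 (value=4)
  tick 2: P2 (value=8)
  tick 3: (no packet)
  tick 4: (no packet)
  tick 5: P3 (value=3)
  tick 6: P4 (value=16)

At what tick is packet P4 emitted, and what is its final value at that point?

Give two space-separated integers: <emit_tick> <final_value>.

Answer: 10 48

Derivation:
Tick 1: [PARSE:P1(v=4,ok=F), VALIDATE:-, TRANSFORM:-, EMIT:-] out:-; in:P1
Tick 2: [PARSE:P2(v=8,ok=F), VALIDATE:P1(v=4,ok=F), TRANSFORM:-, EMIT:-] out:-; in:P2
Tick 3: [PARSE:-, VALIDATE:P2(v=8,ok=T), TRANSFORM:P1(v=0,ok=F), EMIT:-] out:-; in:-
Tick 4: [PARSE:-, VALIDATE:-, TRANSFORM:P2(v=24,ok=T), EMIT:P1(v=0,ok=F)] out:-; in:-
Tick 5: [PARSE:P3(v=3,ok=F), VALIDATE:-, TRANSFORM:-, EMIT:P2(v=24,ok=T)] out:P1(v=0); in:P3
Tick 6: [PARSE:P4(v=16,ok=F), VALIDATE:P3(v=3,ok=F), TRANSFORM:-, EMIT:-] out:P2(v=24); in:P4
Tick 7: [PARSE:-, VALIDATE:P4(v=16,ok=T), TRANSFORM:P3(v=0,ok=F), EMIT:-] out:-; in:-
Tick 8: [PARSE:-, VALIDATE:-, TRANSFORM:P4(v=48,ok=T), EMIT:P3(v=0,ok=F)] out:-; in:-
Tick 9: [PARSE:-, VALIDATE:-, TRANSFORM:-, EMIT:P4(v=48,ok=T)] out:P3(v=0); in:-
Tick 10: [PARSE:-, VALIDATE:-, TRANSFORM:-, EMIT:-] out:P4(v=48); in:-
P4: arrives tick 6, valid=True (id=4, id%2=0), emit tick 10, final value 48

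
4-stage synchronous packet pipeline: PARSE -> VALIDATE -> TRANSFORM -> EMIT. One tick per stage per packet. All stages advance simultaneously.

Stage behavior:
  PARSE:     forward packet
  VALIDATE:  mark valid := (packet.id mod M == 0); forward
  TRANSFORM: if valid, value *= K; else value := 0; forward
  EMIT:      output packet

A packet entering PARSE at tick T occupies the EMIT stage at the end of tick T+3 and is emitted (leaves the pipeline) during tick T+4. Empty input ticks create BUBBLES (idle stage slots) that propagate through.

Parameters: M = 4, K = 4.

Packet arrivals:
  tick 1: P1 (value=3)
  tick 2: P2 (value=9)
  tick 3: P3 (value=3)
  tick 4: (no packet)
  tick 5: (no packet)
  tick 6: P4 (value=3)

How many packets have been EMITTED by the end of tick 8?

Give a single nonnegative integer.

Answer: 3

Derivation:
Tick 1: [PARSE:P1(v=3,ok=F), VALIDATE:-, TRANSFORM:-, EMIT:-] out:-; in:P1
Tick 2: [PARSE:P2(v=9,ok=F), VALIDATE:P1(v=3,ok=F), TRANSFORM:-, EMIT:-] out:-; in:P2
Tick 3: [PARSE:P3(v=3,ok=F), VALIDATE:P2(v=9,ok=F), TRANSFORM:P1(v=0,ok=F), EMIT:-] out:-; in:P3
Tick 4: [PARSE:-, VALIDATE:P3(v=3,ok=F), TRANSFORM:P2(v=0,ok=F), EMIT:P1(v=0,ok=F)] out:-; in:-
Tick 5: [PARSE:-, VALIDATE:-, TRANSFORM:P3(v=0,ok=F), EMIT:P2(v=0,ok=F)] out:P1(v=0); in:-
Tick 6: [PARSE:P4(v=3,ok=F), VALIDATE:-, TRANSFORM:-, EMIT:P3(v=0,ok=F)] out:P2(v=0); in:P4
Tick 7: [PARSE:-, VALIDATE:P4(v=3,ok=T), TRANSFORM:-, EMIT:-] out:P3(v=0); in:-
Tick 8: [PARSE:-, VALIDATE:-, TRANSFORM:P4(v=12,ok=T), EMIT:-] out:-; in:-
Emitted by tick 8: ['P1', 'P2', 'P3']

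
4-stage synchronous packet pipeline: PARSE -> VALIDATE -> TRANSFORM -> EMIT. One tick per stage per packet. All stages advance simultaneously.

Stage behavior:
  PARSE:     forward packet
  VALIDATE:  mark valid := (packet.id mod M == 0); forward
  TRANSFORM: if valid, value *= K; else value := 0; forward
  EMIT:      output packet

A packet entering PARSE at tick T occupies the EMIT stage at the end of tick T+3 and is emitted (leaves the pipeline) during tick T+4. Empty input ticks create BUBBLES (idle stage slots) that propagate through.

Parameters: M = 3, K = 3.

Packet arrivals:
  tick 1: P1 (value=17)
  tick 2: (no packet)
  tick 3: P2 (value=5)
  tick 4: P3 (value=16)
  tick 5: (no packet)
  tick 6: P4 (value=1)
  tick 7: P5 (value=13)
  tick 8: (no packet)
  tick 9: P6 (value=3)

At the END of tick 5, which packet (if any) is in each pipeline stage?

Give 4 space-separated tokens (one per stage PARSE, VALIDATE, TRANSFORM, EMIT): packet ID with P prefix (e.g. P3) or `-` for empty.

Tick 1: [PARSE:P1(v=17,ok=F), VALIDATE:-, TRANSFORM:-, EMIT:-] out:-; in:P1
Tick 2: [PARSE:-, VALIDATE:P1(v=17,ok=F), TRANSFORM:-, EMIT:-] out:-; in:-
Tick 3: [PARSE:P2(v=5,ok=F), VALIDATE:-, TRANSFORM:P1(v=0,ok=F), EMIT:-] out:-; in:P2
Tick 4: [PARSE:P3(v=16,ok=F), VALIDATE:P2(v=5,ok=F), TRANSFORM:-, EMIT:P1(v=0,ok=F)] out:-; in:P3
Tick 5: [PARSE:-, VALIDATE:P3(v=16,ok=T), TRANSFORM:P2(v=0,ok=F), EMIT:-] out:P1(v=0); in:-
At end of tick 5: ['-', 'P3', 'P2', '-']

Answer: - P3 P2 -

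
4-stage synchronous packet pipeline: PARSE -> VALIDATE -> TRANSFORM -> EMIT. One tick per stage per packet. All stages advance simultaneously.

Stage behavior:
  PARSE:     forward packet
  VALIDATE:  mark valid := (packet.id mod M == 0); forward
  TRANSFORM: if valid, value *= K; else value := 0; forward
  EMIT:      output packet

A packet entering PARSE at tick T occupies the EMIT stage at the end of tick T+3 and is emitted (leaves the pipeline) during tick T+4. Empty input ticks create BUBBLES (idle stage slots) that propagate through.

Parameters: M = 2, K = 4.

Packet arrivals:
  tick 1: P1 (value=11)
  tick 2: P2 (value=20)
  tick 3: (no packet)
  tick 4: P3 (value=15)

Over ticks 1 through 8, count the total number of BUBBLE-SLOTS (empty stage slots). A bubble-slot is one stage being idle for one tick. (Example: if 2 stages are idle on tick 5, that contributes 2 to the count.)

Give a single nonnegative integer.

Tick 1: [PARSE:P1(v=11,ok=F), VALIDATE:-, TRANSFORM:-, EMIT:-] out:-; bubbles=3
Tick 2: [PARSE:P2(v=20,ok=F), VALIDATE:P1(v=11,ok=F), TRANSFORM:-, EMIT:-] out:-; bubbles=2
Tick 3: [PARSE:-, VALIDATE:P2(v=20,ok=T), TRANSFORM:P1(v=0,ok=F), EMIT:-] out:-; bubbles=2
Tick 4: [PARSE:P3(v=15,ok=F), VALIDATE:-, TRANSFORM:P2(v=80,ok=T), EMIT:P1(v=0,ok=F)] out:-; bubbles=1
Tick 5: [PARSE:-, VALIDATE:P3(v=15,ok=F), TRANSFORM:-, EMIT:P2(v=80,ok=T)] out:P1(v=0); bubbles=2
Tick 6: [PARSE:-, VALIDATE:-, TRANSFORM:P3(v=0,ok=F), EMIT:-] out:P2(v=80); bubbles=3
Tick 7: [PARSE:-, VALIDATE:-, TRANSFORM:-, EMIT:P3(v=0,ok=F)] out:-; bubbles=3
Tick 8: [PARSE:-, VALIDATE:-, TRANSFORM:-, EMIT:-] out:P3(v=0); bubbles=4
Total bubble-slots: 20

Answer: 20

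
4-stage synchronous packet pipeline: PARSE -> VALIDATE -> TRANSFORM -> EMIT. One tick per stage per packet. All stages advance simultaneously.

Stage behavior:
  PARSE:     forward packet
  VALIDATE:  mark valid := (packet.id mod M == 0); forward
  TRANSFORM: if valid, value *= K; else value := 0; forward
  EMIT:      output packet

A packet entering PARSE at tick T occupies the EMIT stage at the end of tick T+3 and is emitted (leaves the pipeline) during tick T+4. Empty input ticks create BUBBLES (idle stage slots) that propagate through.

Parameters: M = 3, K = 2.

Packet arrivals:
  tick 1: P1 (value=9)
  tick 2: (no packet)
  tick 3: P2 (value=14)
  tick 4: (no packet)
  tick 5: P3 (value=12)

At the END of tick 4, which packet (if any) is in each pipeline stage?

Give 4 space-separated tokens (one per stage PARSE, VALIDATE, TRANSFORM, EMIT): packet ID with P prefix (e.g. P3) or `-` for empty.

Tick 1: [PARSE:P1(v=9,ok=F), VALIDATE:-, TRANSFORM:-, EMIT:-] out:-; in:P1
Tick 2: [PARSE:-, VALIDATE:P1(v=9,ok=F), TRANSFORM:-, EMIT:-] out:-; in:-
Tick 3: [PARSE:P2(v=14,ok=F), VALIDATE:-, TRANSFORM:P1(v=0,ok=F), EMIT:-] out:-; in:P2
Tick 4: [PARSE:-, VALIDATE:P2(v=14,ok=F), TRANSFORM:-, EMIT:P1(v=0,ok=F)] out:-; in:-
At end of tick 4: ['-', 'P2', '-', 'P1']

Answer: - P2 - P1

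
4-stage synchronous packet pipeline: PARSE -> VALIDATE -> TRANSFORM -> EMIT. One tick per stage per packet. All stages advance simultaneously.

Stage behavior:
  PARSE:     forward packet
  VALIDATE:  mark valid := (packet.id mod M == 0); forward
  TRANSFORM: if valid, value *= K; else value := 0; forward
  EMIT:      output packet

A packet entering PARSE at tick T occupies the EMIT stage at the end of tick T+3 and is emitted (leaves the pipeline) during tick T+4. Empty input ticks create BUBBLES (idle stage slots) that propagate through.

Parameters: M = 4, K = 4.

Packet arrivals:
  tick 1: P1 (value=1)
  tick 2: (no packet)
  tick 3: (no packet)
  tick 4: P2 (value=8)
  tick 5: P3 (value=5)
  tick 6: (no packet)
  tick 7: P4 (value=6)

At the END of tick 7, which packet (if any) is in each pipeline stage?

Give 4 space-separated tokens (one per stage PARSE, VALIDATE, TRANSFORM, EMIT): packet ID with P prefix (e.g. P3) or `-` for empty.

Tick 1: [PARSE:P1(v=1,ok=F), VALIDATE:-, TRANSFORM:-, EMIT:-] out:-; in:P1
Tick 2: [PARSE:-, VALIDATE:P1(v=1,ok=F), TRANSFORM:-, EMIT:-] out:-; in:-
Tick 3: [PARSE:-, VALIDATE:-, TRANSFORM:P1(v=0,ok=F), EMIT:-] out:-; in:-
Tick 4: [PARSE:P2(v=8,ok=F), VALIDATE:-, TRANSFORM:-, EMIT:P1(v=0,ok=F)] out:-; in:P2
Tick 5: [PARSE:P3(v=5,ok=F), VALIDATE:P2(v=8,ok=F), TRANSFORM:-, EMIT:-] out:P1(v=0); in:P3
Tick 6: [PARSE:-, VALIDATE:P3(v=5,ok=F), TRANSFORM:P2(v=0,ok=F), EMIT:-] out:-; in:-
Tick 7: [PARSE:P4(v=6,ok=F), VALIDATE:-, TRANSFORM:P3(v=0,ok=F), EMIT:P2(v=0,ok=F)] out:-; in:P4
At end of tick 7: ['P4', '-', 'P3', 'P2']

Answer: P4 - P3 P2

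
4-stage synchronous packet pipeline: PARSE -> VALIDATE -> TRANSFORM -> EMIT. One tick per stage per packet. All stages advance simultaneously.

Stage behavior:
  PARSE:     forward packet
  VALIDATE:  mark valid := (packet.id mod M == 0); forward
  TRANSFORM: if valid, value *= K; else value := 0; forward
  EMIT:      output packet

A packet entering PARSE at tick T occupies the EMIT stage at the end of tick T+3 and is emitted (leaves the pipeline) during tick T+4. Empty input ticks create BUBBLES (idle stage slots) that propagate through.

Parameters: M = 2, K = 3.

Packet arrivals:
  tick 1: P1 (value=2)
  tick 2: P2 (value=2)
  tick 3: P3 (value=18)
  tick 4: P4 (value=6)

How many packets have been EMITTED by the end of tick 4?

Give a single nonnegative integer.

Answer: 0

Derivation:
Tick 1: [PARSE:P1(v=2,ok=F), VALIDATE:-, TRANSFORM:-, EMIT:-] out:-; in:P1
Tick 2: [PARSE:P2(v=2,ok=F), VALIDATE:P1(v=2,ok=F), TRANSFORM:-, EMIT:-] out:-; in:P2
Tick 3: [PARSE:P3(v=18,ok=F), VALIDATE:P2(v=2,ok=T), TRANSFORM:P1(v=0,ok=F), EMIT:-] out:-; in:P3
Tick 4: [PARSE:P4(v=6,ok=F), VALIDATE:P3(v=18,ok=F), TRANSFORM:P2(v=6,ok=T), EMIT:P1(v=0,ok=F)] out:-; in:P4
Emitted by tick 4: []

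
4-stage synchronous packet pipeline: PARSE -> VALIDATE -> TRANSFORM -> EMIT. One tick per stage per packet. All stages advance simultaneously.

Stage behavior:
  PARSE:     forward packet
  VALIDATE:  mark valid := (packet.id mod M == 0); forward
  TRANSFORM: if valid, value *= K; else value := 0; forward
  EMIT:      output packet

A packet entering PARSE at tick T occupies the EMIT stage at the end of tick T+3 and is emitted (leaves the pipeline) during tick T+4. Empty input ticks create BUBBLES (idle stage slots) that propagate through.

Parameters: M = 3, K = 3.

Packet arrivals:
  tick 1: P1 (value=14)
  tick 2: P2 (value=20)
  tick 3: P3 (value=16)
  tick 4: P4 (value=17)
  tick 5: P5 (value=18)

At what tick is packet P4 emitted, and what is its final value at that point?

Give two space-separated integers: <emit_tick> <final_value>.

Answer: 8 0

Derivation:
Tick 1: [PARSE:P1(v=14,ok=F), VALIDATE:-, TRANSFORM:-, EMIT:-] out:-; in:P1
Tick 2: [PARSE:P2(v=20,ok=F), VALIDATE:P1(v=14,ok=F), TRANSFORM:-, EMIT:-] out:-; in:P2
Tick 3: [PARSE:P3(v=16,ok=F), VALIDATE:P2(v=20,ok=F), TRANSFORM:P1(v=0,ok=F), EMIT:-] out:-; in:P3
Tick 4: [PARSE:P4(v=17,ok=F), VALIDATE:P3(v=16,ok=T), TRANSFORM:P2(v=0,ok=F), EMIT:P1(v=0,ok=F)] out:-; in:P4
Tick 5: [PARSE:P5(v=18,ok=F), VALIDATE:P4(v=17,ok=F), TRANSFORM:P3(v=48,ok=T), EMIT:P2(v=0,ok=F)] out:P1(v=0); in:P5
Tick 6: [PARSE:-, VALIDATE:P5(v=18,ok=F), TRANSFORM:P4(v=0,ok=F), EMIT:P3(v=48,ok=T)] out:P2(v=0); in:-
Tick 7: [PARSE:-, VALIDATE:-, TRANSFORM:P5(v=0,ok=F), EMIT:P4(v=0,ok=F)] out:P3(v=48); in:-
Tick 8: [PARSE:-, VALIDATE:-, TRANSFORM:-, EMIT:P5(v=0,ok=F)] out:P4(v=0); in:-
Tick 9: [PARSE:-, VALIDATE:-, TRANSFORM:-, EMIT:-] out:P5(v=0); in:-
P4: arrives tick 4, valid=False (id=4, id%3=1), emit tick 8, final value 0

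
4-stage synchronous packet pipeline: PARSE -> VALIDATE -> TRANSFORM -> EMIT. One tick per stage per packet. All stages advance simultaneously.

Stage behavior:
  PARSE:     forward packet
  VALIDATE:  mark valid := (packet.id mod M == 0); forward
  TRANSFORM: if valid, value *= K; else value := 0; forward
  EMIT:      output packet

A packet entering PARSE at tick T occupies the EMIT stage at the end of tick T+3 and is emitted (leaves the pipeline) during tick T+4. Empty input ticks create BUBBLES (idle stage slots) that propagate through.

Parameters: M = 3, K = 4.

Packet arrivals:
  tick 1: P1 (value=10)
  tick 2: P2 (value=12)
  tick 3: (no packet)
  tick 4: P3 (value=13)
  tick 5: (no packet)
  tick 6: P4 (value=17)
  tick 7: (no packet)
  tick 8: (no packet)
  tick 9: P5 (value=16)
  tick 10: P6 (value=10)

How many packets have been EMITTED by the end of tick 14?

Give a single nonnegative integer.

Answer: 6

Derivation:
Tick 1: [PARSE:P1(v=10,ok=F), VALIDATE:-, TRANSFORM:-, EMIT:-] out:-; in:P1
Tick 2: [PARSE:P2(v=12,ok=F), VALIDATE:P1(v=10,ok=F), TRANSFORM:-, EMIT:-] out:-; in:P2
Tick 3: [PARSE:-, VALIDATE:P2(v=12,ok=F), TRANSFORM:P1(v=0,ok=F), EMIT:-] out:-; in:-
Tick 4: [PARSE:P3(v=13,ok=F), VALIDATE:-, TRANSFORM:P2(v=0,ok=F), EMIT:P1(v=0,ok=F)] out:-; in:P3
Tick 5: [PARSE:-, VALIDATE:P3(v=13,ok=T), TRANSFORM:-, EMIT:P2(v=0,ok=F)] out:P1(v=0); in:-
Tick 6: [PARSE:P4(v=17,ok=F), VALIDATE:-, TRANSFORM:P3(v=52,ok=T), EMIT:-] out:P2(v=0); in:P4
Tick 7: [PARSE:-, VALIDATE:P4(v=17,ok=F), TRANSFORM:-, EMIT:P3(v=52,ok=T)] out:-; in:-
Tick 8: [PARSE:-, VALIDATE:-, TRANSFORM:P4(v=0,ok=F), EMIT:-] out:P3(v=52); in:-
Tick 9: [PARSE:P5(v=16,ok=F), VALIDATE:-, TRANSFORM:-, EMIT:P4(v=0,ok=F)] out:-; in:P5
Tick 10: [PARSE:P6(v=10,ok=F), VALIDATE:P5(v=16,ok=F), TRANSFORM:-, EMIT:-] out:P4(v=0); in:P6
Tick 11: [PARSE:-, VALIDATE:P6(v=10,ok=T), TRANSFORM:P5(v=0,ok=F), EMIT:-] out:-; in:-
Tick 12: [PARSE:-, VALIDATE:-, TRANSFORM:P6(v=40,ok=T), EMIT:P5(v=0,ok=F)] out:-; in:-
Tick 13: [PARSE:-, VALIDATE:-, TRANSFORM:-, EMIT:P6(v=40,ok=T)] out:P5(v=0); in:-
Tick 14: [PARSE:-, VALIDATE:-, TRANSFORM:-, EMIT:-] out:P6(v=40); in:-
Emitted by tick 14: ['P1', 'P2', 'P3', 'P4', 'P5', 'P6']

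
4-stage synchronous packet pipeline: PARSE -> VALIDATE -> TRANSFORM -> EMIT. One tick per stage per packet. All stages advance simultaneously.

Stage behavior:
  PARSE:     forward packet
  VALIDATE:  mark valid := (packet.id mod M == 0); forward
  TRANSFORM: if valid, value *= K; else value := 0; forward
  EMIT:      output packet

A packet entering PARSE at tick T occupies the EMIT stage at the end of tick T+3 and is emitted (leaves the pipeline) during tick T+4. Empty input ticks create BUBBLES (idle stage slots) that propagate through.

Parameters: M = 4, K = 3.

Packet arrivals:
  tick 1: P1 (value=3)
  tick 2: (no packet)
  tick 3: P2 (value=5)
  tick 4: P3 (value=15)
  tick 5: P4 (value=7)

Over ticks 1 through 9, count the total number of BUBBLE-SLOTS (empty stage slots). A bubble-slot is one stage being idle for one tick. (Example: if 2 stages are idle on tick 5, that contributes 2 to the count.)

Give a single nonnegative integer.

Tick 1: [PARSE:P1(v=3,ok=F), VALIDATE:-, TRANSFORM:-, EMIT:-] out:-; bubbles=3
Tick 2: [PARSE:-, VALIDATE:P1(v=3,ok=F), TRANSFORM:-, EMIT:-] out:-; bubbles=3
Tick 3: [PARSE:P2(v=5,ok=F), VALIDATE:-, TRANSFORM:P1(v=0,ok=F), EMIT:-] out:-; bubbles=2
Tick 4: [PARSE:P3(v=15,ok=F), VALIDATE:P2(v=5,ok=F), TRANSFORM:-, EMIT:P1(v=0,ok=F)] out:-; bubbles=1
Tick 5: [PARSE:P4(v=7,ok=F), VALIDATE:P3(v=15,ok=F), TRANSFORM:P2(v=0,ok=F), EMIT:-] out:P1(v=0); bubbles=1
Tick 6: [PARSE:-, VALIDATE:P4(v=7,ok=T), TRANSFORM:P3(v=0,ok=F), EMIT:P2(v=0,ok=F)] out:-; bubbles=1
Tick 7: [PARSE:-, VALIDATE:-, TRANSFORM:P4(v=21,ok=T), EMIT:P3(v=0,ok=F)] out:P2(v=0); bubbles=2
Tick 8: [PARSE:-, VALIDATE:-, TRANSFORM:-, EMIT:P4(v=21,ok=T)] out:P3(v=0); bubbles=3
Tick 9: [PARSE:-, VALIDATE:-, TRANSFORM:-, EMIT:-] out:P4(v=21); bubbles=4
Total bubble-slots: 20

Answer: 20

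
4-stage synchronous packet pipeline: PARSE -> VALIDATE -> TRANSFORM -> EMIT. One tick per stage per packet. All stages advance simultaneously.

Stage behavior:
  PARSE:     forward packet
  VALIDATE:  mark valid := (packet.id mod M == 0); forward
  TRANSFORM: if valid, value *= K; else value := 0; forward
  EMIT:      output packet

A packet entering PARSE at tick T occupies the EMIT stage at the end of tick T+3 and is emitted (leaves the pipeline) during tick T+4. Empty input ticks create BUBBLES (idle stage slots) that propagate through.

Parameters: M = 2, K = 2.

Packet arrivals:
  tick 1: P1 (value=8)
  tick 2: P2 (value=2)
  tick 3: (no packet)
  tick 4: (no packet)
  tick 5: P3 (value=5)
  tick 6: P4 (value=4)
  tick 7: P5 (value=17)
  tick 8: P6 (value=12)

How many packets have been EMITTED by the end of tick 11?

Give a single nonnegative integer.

Tick 1: [PARSE:P1(v=8,ok=F), VALIDATE:-, TRANSFORM:-, EMIT:-] out:-; in:P1
Tick 2: [PARSE:P2(v=2,ok=F), VALIDATE:P1(v=8,ok=F), TRANSFORM:-, EMIT:-] out:-; in:P2
Tick 3: [PARSE:-, VALIDATE:P2(v=2,ok=T), TRANSFORM:P1(v=0,ok=F), EMIT:-] out:-; in:-
Tick 4: [PARSE:-, VALIDATE:-, TRANSFORM:P2(v=4,ok=T), EMIT:P1(v=0,ok=F)] out:-; in:-
Tick 5: [PARSE:P3(v=5,ok=F), VALIDATE:-, TRANSFORM:-, EMIT:P2(v=4,ok=T)] out:P1(v=0); in:P3
Tick 6: [PARSE:P4(v=4,ok=F), VALIDATE:P3(v=5,ok=F), TRANSFORM:-, EMIT:-] out:P2(v=4); in:P4
Tick 7: [PARSE:P5(v=17,ok=F), VALIDATE:P4(v=4,ok=T), TRANSFORM:P3(v=0,ok=F), EMIT:-] out:-; in:P5
Tick 8: [PARSE:P6(v=12,ok=F), VALIDATE:P5(v=17,ok=F), TRANSFORM:P4(v=8,ok=T), EMIT:P3(v=0,ok=F)] out:-; in:P6
Tick 9: [PARSE:-, VALIDATE:P6(v=12,ok=T), TRANSFORM:P5(v=0,ok=F), EMIT:P4(v=8,ok=T)] out:P3(v=0); in:-
Tick 10: [PARSE:-, VALIDATE:-, TRANSFORM:P6(v=24,ok=T), EMIT:P5(v=0,ok=F)] out:P4(v=8); in:-
Tick 11: [PARSE:-, VALIDATE:-, TRANSFORM:-, EMIT:P6(v=24,ok=T)] out:P5(v=0); in:-
Emitted by tick 11: ['P1', 'P2', 'P3', 'P4', 'P5']

Answer: 5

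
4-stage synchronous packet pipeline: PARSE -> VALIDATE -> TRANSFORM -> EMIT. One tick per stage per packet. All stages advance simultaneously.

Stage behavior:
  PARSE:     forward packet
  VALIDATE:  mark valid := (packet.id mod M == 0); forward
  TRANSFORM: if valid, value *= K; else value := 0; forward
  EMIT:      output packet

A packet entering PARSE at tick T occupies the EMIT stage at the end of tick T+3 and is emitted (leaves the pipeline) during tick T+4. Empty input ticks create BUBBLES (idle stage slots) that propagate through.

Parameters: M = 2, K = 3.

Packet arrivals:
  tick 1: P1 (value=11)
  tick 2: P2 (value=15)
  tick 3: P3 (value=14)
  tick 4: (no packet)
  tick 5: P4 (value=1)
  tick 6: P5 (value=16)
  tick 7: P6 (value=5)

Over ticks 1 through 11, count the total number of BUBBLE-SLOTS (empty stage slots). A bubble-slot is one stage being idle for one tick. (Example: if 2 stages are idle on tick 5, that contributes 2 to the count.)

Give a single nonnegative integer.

Tick 1: [PARSE:P1(v=11,ok=F), VALIDATE:-, TRANSFORM:-, EMIT:-] out:-; bubbles=3
Tick 2: [PARSE:P2(v=15,ok=F), VALIDATE:P1(v=11,ok=F), TRANSFORM:-, EMIT:-] out:-; bubbles=2
Tick 3: [PARSE:P3(v=14,ok=F), VALIDATE:P2(v=15,ok=T), TRANSFORM:P1(v=0,ok=F), EMIT:-] out:-; bubbles=1
Tick 4: [PARSE:-, VALIDATE:P3(v=14,ok=F), TRANSFORM:P2(v=45,ok=T), EMIT:P1(v=0,ok=F)] out:-; bubbles=1
Tick 5: [PARSE:P4(v=1,ok=F), VALIDATE:-, TRANSFORM:P3(v=0,ok=F), EMIT:P2(v=45,ok=T)] out:P1(v=0); bubbles=1
Tick 6: [PARSE:P5(v=16,ok=F), VALIDATE:P4(v=1,ok=T), TRANSFORM:-, EMIT:P3(v=0,ok=F)] out:P2(v=45); bubbles=1
Tick 7: [PARSE:P6(v=5,ok=F), VALIDATE:P5(v=16,ok=F), TRANSFORM:P4(v=3,ok=T), EMIT:-] out:P3(v=0); bubbles=1
Tick 8: [PARSE:-, VALIDATE:P6(v=5,ok=T), TRANSFORM:P5(v=0,ok=F), EMIT:P4(v=3,ok=T)] out:-; bubbles=1
Tick 9: [PARSE:-, VALIDATE:-, TRANSFORM:P6(v=15,ok=T), EMIT:P5(v=0,ok=F)] out:P4(v=3); bubbles=2
Tick 10: [PARSE:-, VALIDATE:-, TRANSFORM:-, EMIT:P6(v=15,ok=T)] out:P5(v=0); bubbles=3
Tick 11: [PARSE:-, VALIDATE:-, TRANSFORM:-, EMIT:-] out:P6(v=15); bubbles=4
Total bubble-slots: 20

Answer: 20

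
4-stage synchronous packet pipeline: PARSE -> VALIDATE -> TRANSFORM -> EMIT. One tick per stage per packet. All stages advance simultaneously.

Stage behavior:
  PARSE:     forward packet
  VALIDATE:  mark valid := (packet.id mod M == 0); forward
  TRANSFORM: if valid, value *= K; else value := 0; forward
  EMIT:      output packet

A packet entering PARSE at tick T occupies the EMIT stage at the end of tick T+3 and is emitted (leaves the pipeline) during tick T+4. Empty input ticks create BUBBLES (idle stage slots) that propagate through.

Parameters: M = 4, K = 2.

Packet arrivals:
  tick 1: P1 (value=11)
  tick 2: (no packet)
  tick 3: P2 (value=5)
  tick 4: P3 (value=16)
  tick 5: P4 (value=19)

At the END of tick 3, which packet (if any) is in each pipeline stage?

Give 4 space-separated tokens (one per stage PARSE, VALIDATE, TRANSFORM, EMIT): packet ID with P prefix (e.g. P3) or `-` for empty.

Answer: P2 - P1 -

Derivation:
Tick 1: [PARSE:P1(v=11,ok=F), VALIDATE:-, TRANSFORM:-, EMIT:-] out:-; in:P1
Tick 2: [PARSE:-, VALIDATE:P1(v=11,ok=F), TRANSFORM:-, EMIT:-] out:-; in:-
Tick 3: [PARSE:P2(v=5,ok=F), VALIDATE:-, TRANSFORM:P1(v=0,ok=F), EMIT:-] out:-; in:P2
At end of tick 3: ['P2', '-', 'P1', '-']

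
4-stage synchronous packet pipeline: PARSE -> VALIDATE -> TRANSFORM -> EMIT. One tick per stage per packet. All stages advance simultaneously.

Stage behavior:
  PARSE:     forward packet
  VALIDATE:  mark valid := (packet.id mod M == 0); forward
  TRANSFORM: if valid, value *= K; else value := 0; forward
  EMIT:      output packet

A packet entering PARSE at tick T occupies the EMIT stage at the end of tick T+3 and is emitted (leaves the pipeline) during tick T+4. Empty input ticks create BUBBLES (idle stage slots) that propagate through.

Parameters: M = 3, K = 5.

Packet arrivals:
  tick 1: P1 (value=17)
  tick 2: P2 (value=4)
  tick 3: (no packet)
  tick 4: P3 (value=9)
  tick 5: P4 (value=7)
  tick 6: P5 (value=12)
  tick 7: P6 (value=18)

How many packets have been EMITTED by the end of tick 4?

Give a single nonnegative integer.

Answer: 0

Derivation:
Tick 1: [PARSE:P1(v=17,ok=F), VALIDATE:-, TRANSFORM:-, EMIT:-] out:-; in:P1
Tick 2: [PARSE:P2(v=4,ok=F), VALIDATE:P1(v=17,ok=F), TRANSFORM:-, EMIT:-] out:-; in:P2
Tick 3: [PARSE:-, VALIDATE:P2(v=4,ok=F), TRANSFORM:P1(v=0,ok=F), EMIT:-] out:-; in:-
Tick 4: [PARSE:P3(v=9,ok=F), VALIDATE:-, TRANSFORM:P2(v=0,ok=F), EMIT:P1(v=0,ok=F)] out:-; in:P3
Emitted by tick 4: []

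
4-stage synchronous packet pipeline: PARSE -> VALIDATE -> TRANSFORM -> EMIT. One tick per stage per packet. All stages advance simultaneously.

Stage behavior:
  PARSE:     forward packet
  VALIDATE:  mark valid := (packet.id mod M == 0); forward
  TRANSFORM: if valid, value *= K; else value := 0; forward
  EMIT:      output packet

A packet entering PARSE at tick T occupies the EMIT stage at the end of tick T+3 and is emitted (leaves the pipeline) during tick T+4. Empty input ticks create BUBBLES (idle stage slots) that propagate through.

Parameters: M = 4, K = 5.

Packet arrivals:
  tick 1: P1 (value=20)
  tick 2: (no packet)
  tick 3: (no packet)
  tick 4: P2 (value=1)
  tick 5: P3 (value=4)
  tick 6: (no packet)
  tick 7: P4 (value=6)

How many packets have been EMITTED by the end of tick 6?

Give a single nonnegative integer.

Tick 1: [PARSE:P1(v=20,ok=F), VALIDATE:-, TRANSFORM:-, EMIT:-] out:-; in:P1
Tick 2: [PARSE:-, VALIDATE:P1(v=20,ok=F), TRANSFORM:-, EMIT:-] out:-; in:-
Tick 3: [PARSE:-, VALIDATE:-, TRANSFORM:P1(v=0,ok=F), EMIT:-] out:-; in:-
Tick 4: [PARSE:P2(v=1,ok=F), VALIDATE:-, TRANSFORM:-, EMIT:P1(v=0,ok=F)] out:-; in:P2
Tick 5: [PARSE:P3(v=4,ok=F), VALIDATE:P2(v=1,ok=F), TRANSFORM:-, EMIT:-] out:P1(v=0); in:P3
Tick 6: [PARSE:-, VALIDATE:P3(v=4,ok=F), TRANSFORM:P2(v=0,ok=F), EMIT:-] out:-; in:-
Emitted by tick 6: ['P1']

Answer: 1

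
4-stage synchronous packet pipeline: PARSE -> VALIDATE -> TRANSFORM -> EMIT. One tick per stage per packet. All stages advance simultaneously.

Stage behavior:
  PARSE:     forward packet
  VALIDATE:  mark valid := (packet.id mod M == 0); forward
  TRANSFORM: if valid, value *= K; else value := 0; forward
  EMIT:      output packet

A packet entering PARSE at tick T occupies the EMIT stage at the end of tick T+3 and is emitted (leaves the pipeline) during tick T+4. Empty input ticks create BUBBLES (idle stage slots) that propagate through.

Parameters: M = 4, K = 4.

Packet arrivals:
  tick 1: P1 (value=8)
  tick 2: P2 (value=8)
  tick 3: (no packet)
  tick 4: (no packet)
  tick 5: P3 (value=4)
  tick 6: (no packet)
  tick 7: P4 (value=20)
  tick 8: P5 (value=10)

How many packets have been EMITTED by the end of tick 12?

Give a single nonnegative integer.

Tick 1: [PARSE:P1(v=8,ok=F), VALIDATE:-, TRANSFORM:-, EMIT:-] out:-; in:P1
Tick 2: [PARSE:P2(v=8,ok=F), VALIDATE:P1(v=8,ok=F), TRANSFORM:-, EMIT:-] out:-; in:P2
Tick 3: [PARSE:-, VALIDATE:P2(v=8,ok=F), TRANSFORM:P1(v=0,ok=F), EMIT:-] out:-; in:-
Tick 4: [PARSE:-, VALIDATE:-, TRANSFORM:P2(v=0,ok=F), EMIT:P1(v=0,ok=F)] out:-; in:-
Tick 5: [PARSE:P3(v=4,ok=F), VALIDATE:-, TRANSFORM:-, EMIT:P2(v=0,ok=F)] out:P1(v=0); in:P3
Tick 6: [PARSE:-, VALIDATE:P3(v=4,ok=F), TRANSFORM:-, EMIT:-] out:P2(v=0); in:-
Tick 7: [PARSE:P4(v=20,ok=F), VALIDATE:-, TRANSFORM:P3(v=0,ok=F), EMIT:-] out:-; in:P4
Tick 8: [PARSE:P5(v=10,ok=F), VALIDATE:P4(v=20,ok=T), TRANSFORM:-, EMIT:P3(v=0,ok=F)] out:-; in:P5
Tick 9: [PARSE:-, VALIDATE:P5(v=10,ok=F), TRANSFORM:P4(v=80,ok=T), EMIT:-] out:P3(v=0); in:-
Tick 10: [PARSE:-, VALIDATE:-, TRANSFORM:P5(v=0,ok=F), EMIT:P4(v=80,ok=T)] out:-; in:-
Tick 11: [PARSE:-, VALIDATE:-, TRANSFORM:-, EMIT:P5(v=0,ok=F)] out:P4(v=80); in:-
Tick 12: [PARSE:-, VALIDATE:-, TRANSFORM:-, EMIT:-] out:P5(v=0); in:-
Emitted by tick 12: ['P1', 'P2', 'P3', 'P4', 'P5']

Answer: 5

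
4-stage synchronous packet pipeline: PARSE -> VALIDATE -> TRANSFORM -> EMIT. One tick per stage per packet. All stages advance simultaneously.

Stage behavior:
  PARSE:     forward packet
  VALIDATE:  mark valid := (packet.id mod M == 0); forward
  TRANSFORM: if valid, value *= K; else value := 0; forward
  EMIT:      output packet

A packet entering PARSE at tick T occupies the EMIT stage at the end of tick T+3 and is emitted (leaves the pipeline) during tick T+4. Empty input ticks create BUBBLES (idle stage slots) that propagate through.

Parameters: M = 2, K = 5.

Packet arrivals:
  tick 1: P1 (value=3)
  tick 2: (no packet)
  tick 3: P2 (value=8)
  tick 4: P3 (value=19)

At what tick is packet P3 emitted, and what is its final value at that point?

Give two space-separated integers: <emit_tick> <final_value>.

Tick 1: [PARSE:P1(v=3,ok=F), VALIDATE:-, TRANSFORM:-, EMIT:-] out:-; in:P1
Tick 2: [PARSE:-, VALIDATE:P1(v=3,ok=F), TRANSFORM:-, EMIT:-] out:-; in:-
Tick 3: [PARSE:P2(v=8,ok=F), VALIDATE:-, TRANSFORM:P1(v=0,ok=F), EMIT:-] out:-; in:P2
Tick 4: [PARSE:P3(v=19,ok=F), VALIDATE:P2(v=8,ok=T), TRANSFORM:-, EMIT:P1(v=0,ok=F)] out:-; in:P3
Tick 5: [PARSE:-, VALIDATE:P3(v=19,ok=F), TRANSFORM:P2(v=40,ok=T), EMIT:-] out:P1(v=0); in:-
Tick 6: [PARSE:-, VALIDATE:-, TRANSFORM:P3(v=0,ok=F), EMIT:P2(v=40,ok=T)] out:-; in:-
Tick 7: [PARSE:-, VALIDATE:-, TRANSFORM:-, EMIT:P3(v=0,ok=F)] out:P2(v=40); in:-
Tick 8: [PARSE:-, VALIDATE:-, TRANSFORM:-, EMIT:-] out:P3(v=0); in:-
P3: arrives tick 4, valid=False (id=3, id%2=1), emit tick 8, final value 0

Answer: 8 0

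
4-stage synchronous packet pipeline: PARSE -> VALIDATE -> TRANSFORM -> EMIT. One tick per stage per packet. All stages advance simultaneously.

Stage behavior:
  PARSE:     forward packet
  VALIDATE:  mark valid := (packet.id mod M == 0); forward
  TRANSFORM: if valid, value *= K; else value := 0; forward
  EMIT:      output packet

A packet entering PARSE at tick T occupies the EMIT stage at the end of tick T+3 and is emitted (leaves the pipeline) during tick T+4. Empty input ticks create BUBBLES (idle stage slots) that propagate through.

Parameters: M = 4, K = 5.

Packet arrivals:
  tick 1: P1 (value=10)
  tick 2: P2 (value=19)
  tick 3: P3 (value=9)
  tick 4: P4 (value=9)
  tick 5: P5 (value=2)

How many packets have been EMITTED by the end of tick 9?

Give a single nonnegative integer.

Tick 1: [PARSE:P1(v=10,ok=F), VALIDATE:-, TRANSFORM:-, EMIT:-] out:-; in:P1
Tick 2: [PARSE:P2(v=19,ok=F), VALIDATE:P1(v=10,ok=F), TRANSFORM:-, EMIT:-] out:-; in:P2
Tick 3: [PARSE:P3(v=9,ok=F), VALIDATE:P2(v=19,ok=F), TRANSFORM:P1(v=0,ok=F), EMIT:-] out:-; in:P3
Tick 4: [PARSE:P4(v=9,ok=F), VALIDATE:P3(v=9,ok=F), TRANSFORM:P2(v=0,ok=F), EMIT:P1(v=0,ok=F)] out:-; in:P4
Tick 5: [PARSE:P5(v=2,ok=F), VALIDATE:P4(v=9,ok=T), TRANSFORM:P3(v=0,ok=F), EMIT:P2(v=0,ok=F)] out:P1(v=0); in:P5
Tick 6: [PARSE:-, VALIDATE:P5(v=2,ok=F), TRANSFORM:P4(v=45,ok=T), EMIT:P3(v=0,ok=F)] out:P2(v=0); in:-
Tick 7: [PARSE:-, VALIDATE:-, TRANSFORM:P5(v=0,ok=F), EMIT:P4(v=45,ok=T)] out:P3(v=0); in:-
Tick 8: [PARSE:-, VALIDATE:-, TRANSFORM:-, EMIT:P5(v=0,ok=F)] out:P4(v=45); in:-
Tick 9: [PARSE:-, VALIDATE:-, TRANSFORM:-, EMIT:-] out:P5(v=0); in:-
Emitted by tick 9: ['P1', 'P2', 'P3', 'P4', 'P5']

Answer: 5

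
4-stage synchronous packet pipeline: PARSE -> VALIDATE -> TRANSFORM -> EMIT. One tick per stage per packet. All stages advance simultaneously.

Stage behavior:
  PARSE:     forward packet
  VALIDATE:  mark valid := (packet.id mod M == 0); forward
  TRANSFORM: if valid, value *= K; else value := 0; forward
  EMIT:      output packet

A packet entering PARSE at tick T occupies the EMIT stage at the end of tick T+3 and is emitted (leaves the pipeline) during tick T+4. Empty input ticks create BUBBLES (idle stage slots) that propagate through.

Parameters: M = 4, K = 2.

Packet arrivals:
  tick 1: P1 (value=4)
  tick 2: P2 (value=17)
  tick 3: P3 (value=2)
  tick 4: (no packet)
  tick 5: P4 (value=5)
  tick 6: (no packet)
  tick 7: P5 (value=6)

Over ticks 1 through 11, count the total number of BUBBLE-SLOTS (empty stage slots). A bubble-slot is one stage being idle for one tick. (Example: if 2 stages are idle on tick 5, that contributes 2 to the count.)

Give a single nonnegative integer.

Answer: 24

Derivation:
Tick 1: [PARSE:P1(v=4,ok=F), VALIDATE:-, TRANSFORM:-, EMIT:-] out:-; bubbles=3
Tick 2: [PARSE:P2(v=17,ok=F), VALIDATE:P1(v=4,ok=F), TRANSFORM:-, EMIT:-] out:-; bubbles=2
Tick 3: [PARSE:P3(v=2,ok=F), VALIDATE:P2(v=17,ok=F), TRANSFORM:P1(v=0,ok=F), EMIT:-] out:-; bubbles=1
Tick 4: [PARSE:-, VALIDATE:P3(v=2,ok=F), TRANSFORM:P2(v=0,ok=F), EMIT:P1(v=0,ok=F)] out:-; bubbles=1
Tick 5: [PARSE:P4(v=5,ok=F), VALIDATE:-, TRANSFORM:P3(v=0,ok=F), EMIT:P2(v=0,ok=F)] out:P1(v=0); bubbles=1
Tick 6: [PARSE:-, VALIDATE:P4(v=5,ok=T), TRANSFORM:-, EMIT:P3(v=0,ok=F)] out:P2(v=0); bubbles=2
Tick 7: [PARSE:P5(v=6,ok=F), VALIDATE:-, TRANSFORM:P4(v=10,ok=T), EMIT:-] out:P3(v=0); bubbles=2
Tick 8: [PARSE:-, VALIDATE:P5(v=6,ok=F), TRANSFORM:-, EMIT:P4(v=10,ok=T)] out:-; bubbles=2
Tick 9: [PARSE:-, VALIDATE:-, TRANSFORM:P5(v=0,ok=F), EMIT:-] out:P4(v=10); bubbles=3
Tick 10: [PARSE:-, VALIDATE:-, TRANSFORM:-, EMIT:P5(v=0,ok=F)] out:-; bubbles=3
Tick 11: [PARSE:-, VALIDATE:-, TRANSFORM:-, EMIT:-] out:P5(v=0); bubbles=4
Total bubble-slots: 24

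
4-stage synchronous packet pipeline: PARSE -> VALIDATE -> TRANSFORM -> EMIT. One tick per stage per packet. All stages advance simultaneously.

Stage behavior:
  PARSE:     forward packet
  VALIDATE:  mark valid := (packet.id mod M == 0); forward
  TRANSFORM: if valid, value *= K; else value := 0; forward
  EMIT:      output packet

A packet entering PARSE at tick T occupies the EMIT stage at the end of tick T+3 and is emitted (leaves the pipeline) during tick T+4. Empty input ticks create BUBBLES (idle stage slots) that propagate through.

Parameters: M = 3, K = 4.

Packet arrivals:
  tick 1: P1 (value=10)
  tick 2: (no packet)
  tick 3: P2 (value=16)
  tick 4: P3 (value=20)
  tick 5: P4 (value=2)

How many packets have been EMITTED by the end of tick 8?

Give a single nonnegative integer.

Tick 1: [PARSE:P1(v=10,ok=F), VALIDATE:-, TRANSFORM:-, EMIT:-] out:-; in:P1
Tick 2: [PARSE:-, VALIDATE:P1(v=10,ok=F), TRANSFORM:-, EMIT:-] out:-; in:-
Tick 3: [PARSE:P2(v=16,ok=F), VALIDATE:-, TRANSFORM:P1(v=0,ok=F), EMIT:-] out:-; in:P2
Tick 4: [PARSE:P3(v=20,ok=F), VALIDATE:P2(v=16,ok=F), TRANSFORM:-, EMIT:P1(v=0,ok=F)] out:-; in:P3
Tick 5: [PARSE:P4(v=2,ok=F), VALIDATE:P3(v=20,ok=T), TRANSFORM:P2(v=0,ok=F), EMIT:-] out:P1(v=0); in:P4
Tick 6: [PARSE:-, VALIDATE:P4(v=2,ok=F), TRANSFORM:P3(v=80,ok=T), EMIT:P2(v=0,ok=F)] out:-; in:-
Tick 7: [PARSE:-, VALIDATE:-, TRANSFORM:P4(v=0,ok=F), EMIT:P3(v=80,ok=T)] out:P2(v=0); in:-
Tick 8: [PARSE:-, VALIDATE:-, TRANSFORM:-, EMIT:P4(v=0,ok=F)] out:P3(v=80); in:-
Emitted by tick 8: ['P1', 'P2', 'P3']

Answer: 3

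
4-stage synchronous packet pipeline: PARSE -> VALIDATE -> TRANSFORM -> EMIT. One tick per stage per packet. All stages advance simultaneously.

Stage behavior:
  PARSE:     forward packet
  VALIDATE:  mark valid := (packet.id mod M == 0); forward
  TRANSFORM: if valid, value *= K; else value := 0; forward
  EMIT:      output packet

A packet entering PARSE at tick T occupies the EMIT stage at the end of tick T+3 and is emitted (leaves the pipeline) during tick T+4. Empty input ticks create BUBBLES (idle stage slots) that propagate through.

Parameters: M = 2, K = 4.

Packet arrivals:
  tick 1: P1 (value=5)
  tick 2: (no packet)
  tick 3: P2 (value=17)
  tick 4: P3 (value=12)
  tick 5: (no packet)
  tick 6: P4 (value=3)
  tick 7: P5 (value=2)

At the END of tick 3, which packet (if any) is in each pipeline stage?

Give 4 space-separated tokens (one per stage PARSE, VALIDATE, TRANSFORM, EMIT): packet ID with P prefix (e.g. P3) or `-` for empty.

Tick 1: [PARSE:P1(v=5,ok=F), VALIDATE:-, TRANSFORM:-, EMIT:-] out:-; in:P1
Tick 2: [PARSE:-, VALIDATE:P1(v=5,ok=F), TRANSFORM:-, EMIT:-] out:-; in:-
Tick 3: [PARSE:P2(v=17,ok=F), VALIDATE:-, TRANSFORM:P1(v=0,ok=F), EMIT:-] out:-; in:P2
At end of tick 3: ['P2', '-', 'P1', '-']

Answer: P2 - P1 -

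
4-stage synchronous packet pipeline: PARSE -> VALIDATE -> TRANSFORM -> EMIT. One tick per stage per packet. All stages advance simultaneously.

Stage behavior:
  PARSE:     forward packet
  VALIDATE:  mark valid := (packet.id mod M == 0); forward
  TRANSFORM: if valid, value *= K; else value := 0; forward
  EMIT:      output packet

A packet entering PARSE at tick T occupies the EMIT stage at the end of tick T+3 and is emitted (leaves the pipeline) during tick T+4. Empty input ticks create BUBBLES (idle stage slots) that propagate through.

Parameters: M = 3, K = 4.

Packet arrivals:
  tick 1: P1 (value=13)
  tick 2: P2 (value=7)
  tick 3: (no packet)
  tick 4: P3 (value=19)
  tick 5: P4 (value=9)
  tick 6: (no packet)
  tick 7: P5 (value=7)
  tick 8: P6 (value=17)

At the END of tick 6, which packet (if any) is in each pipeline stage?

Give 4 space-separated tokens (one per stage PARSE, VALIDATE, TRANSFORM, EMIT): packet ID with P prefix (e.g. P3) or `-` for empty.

Answer: - P4 P3 -

Derivation:
Tick 1: [PARSE:P1(v=13,ok=F), VALIDATE:-, TRANSFORM:-, EMIT:-] out:-; in:P1
Tick 2: [PARSE:P2(v=7,ok=F), VALIDATE:P1(v=13,ok=F), TRANSFORM:-, EMIT:-] out:-; in:P2
Tick 3: [PARSE:-, VALIDATE:P2(v=7,ok=F), TRANSFORM:P1(v=0,ok=F), EMIT:-] out:-; in:-
Tick 4: [PARSE:P3(v=19,ok=F), VALIDATE:-, TRANSFORM:P2(v=0,ok=F), EMIT:P1(v=0,ok=F)] out:-; in:P3
Tick 5: [PARSE:P4(v=9,ok=F), VALIDATE:P3(v=19,ok=T), TRANSFORM:-, EMIT:P2(v=0,ok=F)] out:P1(v=0); in:P4
Tick 6: [PARSE:-, VALIDATE:P4(v=9,ok=F), TRANSFORM:P3(v=76,ok=T), EMIT:-] out:P2(v=0); in:-
At end of tick 6: ['-', 'P4', 'P3', '-']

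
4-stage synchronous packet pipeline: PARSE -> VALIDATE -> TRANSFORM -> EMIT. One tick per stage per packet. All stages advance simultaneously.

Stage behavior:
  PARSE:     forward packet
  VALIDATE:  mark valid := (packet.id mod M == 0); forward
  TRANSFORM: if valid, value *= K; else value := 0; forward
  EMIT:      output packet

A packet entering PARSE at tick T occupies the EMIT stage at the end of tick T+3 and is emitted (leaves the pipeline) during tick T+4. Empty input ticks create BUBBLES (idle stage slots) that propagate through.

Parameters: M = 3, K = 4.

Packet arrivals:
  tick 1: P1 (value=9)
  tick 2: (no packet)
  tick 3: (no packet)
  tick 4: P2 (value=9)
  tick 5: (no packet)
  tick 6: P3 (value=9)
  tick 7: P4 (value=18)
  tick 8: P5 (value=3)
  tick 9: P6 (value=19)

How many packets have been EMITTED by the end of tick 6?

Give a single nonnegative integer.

Answer: 1

Derivation:
Tick 1: [PARSE:P1(v=9,ok=F), VALIDATE:-, TRANSFORM:-, EMIT:-] out:-; in:P1
Tick 2: [PARSE:-, VALIDATE:P1(v=9,ok=F), TRANSFORM:-, EMIT:-] out:-; in:-
Tick 3: [PARSE:-, VALIDATE:-, TRANSFORM:P1(v=0,ok=F), EMIT:-] out:-; in:-
Tick 4: [PARSE:P2(v=9,ok=F), VALIDATE:-, TRANSFORM:-, EMIT:P1(v=0,ok=F)] out:-; in:P2
Tick 5: [PARSE:-, VALIDATE:P2(v=9,ok=F), TRANSFORM:-, EMIT:-] out:P1(v=0); in:-
Tick 6: [PARSE:P3(v=9,ok=F), VALIDATE:-, TRANSFORM:P2(v=0,ok=F), EMIT:-] out:-; in:P3
Emitted by tick 6: ['P1']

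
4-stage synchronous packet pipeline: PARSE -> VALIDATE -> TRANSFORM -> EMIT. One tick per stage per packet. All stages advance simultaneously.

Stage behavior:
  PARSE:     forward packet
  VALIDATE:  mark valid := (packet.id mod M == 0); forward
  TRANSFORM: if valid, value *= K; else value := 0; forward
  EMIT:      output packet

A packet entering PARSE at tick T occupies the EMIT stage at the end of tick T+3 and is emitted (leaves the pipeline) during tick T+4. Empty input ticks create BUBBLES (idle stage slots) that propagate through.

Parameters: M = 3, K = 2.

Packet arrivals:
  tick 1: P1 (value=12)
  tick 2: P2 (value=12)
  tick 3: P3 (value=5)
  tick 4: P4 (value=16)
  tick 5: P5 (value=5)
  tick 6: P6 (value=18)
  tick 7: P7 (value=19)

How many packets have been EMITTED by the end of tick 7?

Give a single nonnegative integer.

Answer: 3

Derivation:
Tick 1: [PARSE:P1(v=12,ok=F), VALIDATE:-, TRANSFORM:-, EMIT:-] out:-; in:P1
Tick 2: [PARSE:P2(v=12,ok=F), VALIDATE:P1(v=12,ok=F), TRANSFORM:-, EMIT:-] out:-; in:P2
Tick 3: [PARSE:P3(v=5,ok=F), VALIDATE:P2(v=12,ok=F), TRANSFORM:P1(v=0,ok=F), EMIT:-] out:-; in:P3
Tick 4: [PARSE:P4(v=16,ok=F), VALIDATE:P3(v=5,ok=T), TRANSFORM:P2(v=0,ok=F), EMIT:P1(v=0,ok=F)] out:-; in:P4
Tick 5: [PARSE:P5(v=5,ok=F), VALIDATE:P4(v=16,ok=F), TRANSFORM:P3(v=10,ok=T), EMIT:P2(v=0,ok=F)] out:P1(v=0); in:P5
Tick 6: [PARSE:P6(v=18,ok=F), VALIDATE:P5(v=5,ok=F), TRANSFORM:P4(v=0,ok=F), EMIT:P3(v=10,ok=T)] out:P2(v=0); in:P6
Tick 7: [PARSE:P7(v=19,ok=F), VALIDATE:P6(v=18,ok=T), TRANSFORM:P5(v=0,ok=F), EMIT:P4(v=0,ok=F)] out:P3(v=10); in:P7
Emitted by tick 7: ['P1', 'P2', 'P3']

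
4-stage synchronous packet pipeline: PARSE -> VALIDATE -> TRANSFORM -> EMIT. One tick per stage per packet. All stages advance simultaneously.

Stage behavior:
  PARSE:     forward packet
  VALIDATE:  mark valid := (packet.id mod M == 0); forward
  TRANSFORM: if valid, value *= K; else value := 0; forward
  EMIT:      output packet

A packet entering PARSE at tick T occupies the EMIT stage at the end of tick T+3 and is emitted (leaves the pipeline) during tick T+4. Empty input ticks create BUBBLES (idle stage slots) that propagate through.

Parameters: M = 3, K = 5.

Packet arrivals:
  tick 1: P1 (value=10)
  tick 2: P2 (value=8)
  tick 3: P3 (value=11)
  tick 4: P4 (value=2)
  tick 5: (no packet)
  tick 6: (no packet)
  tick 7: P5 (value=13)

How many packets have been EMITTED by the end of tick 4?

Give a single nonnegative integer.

Tick 1: [PARSE:P1(v=10,ok=F), VALIDATE:-, TRANSFORM:-, EMIT:-] out:-; in:P1
Tick 2: [PARSE:P2(v=8,ok=F), VALIDATE:P1(v=10,ok=F), TRANSFORM:-, EMIT:-] out:-; in:P2
Tick 3: [PARSE:P3(v=11,ok=F), VALIDATE:P2(v=8,ok=F), TRANSFORM:P1(v=0,ok=F), EMIT:-] out:-; in:P3
Tick 4: [PARSE:P4(v=2,ok=F), VALIDATE:P3(v=11,ok=T), TRANSFORM:P2(v=0,ok=F), EMIT:P1(v=0,ok=F)] out:-; in:P4
Emitted by tick 4: []

Answer: 0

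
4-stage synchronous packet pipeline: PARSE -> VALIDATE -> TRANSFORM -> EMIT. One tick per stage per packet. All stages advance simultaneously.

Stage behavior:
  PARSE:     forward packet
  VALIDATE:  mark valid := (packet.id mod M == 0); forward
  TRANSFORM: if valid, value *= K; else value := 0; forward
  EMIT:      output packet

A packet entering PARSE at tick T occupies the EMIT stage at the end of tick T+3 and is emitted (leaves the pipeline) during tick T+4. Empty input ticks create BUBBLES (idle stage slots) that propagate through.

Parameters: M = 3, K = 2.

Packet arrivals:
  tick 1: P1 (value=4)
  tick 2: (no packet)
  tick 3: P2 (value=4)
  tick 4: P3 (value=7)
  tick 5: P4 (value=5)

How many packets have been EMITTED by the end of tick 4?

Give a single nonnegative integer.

Tick 1: [PARSE:P1(v=4,ok=F), VALIDATE:-, TRANSFORM:-, EMIT:-] out:-; in:P1
Tick 2: [PARSE:-, VALIDATE:P1(v=4,ok=F), TRANSFORM:-, EMIT:-] out:-; in:-
Tick 3: [PARSE:P2(v=4,ok=F), VALIDATE:-, TRANSFORM:P1(v=0,ok=F), EMIT:-] out:-; in:P2
Tick 4: [PARSE:P3(v=7,ok=F), VALIDATE:P2(v=4,ok=F), TRANSFORM:-, EMIT:P1(v=0,ok=F)] out:-; in:P3
Emitted by tick 4: []

Answer: 0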